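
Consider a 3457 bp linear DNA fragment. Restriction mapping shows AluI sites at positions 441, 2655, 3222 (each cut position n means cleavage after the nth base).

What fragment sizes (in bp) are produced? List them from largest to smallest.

Linear molecule, 3 cuts → 4 fragments:
  441 − 0 = 441 bp
  2655 − 441 = 2214 bp
  3222 − 2655 = 567 bp
  3457 − 3222 = 235 bp
Sorted largest to smallest: 2214, 567, 441, 235 bp.

2214, 567, 441, 235 bp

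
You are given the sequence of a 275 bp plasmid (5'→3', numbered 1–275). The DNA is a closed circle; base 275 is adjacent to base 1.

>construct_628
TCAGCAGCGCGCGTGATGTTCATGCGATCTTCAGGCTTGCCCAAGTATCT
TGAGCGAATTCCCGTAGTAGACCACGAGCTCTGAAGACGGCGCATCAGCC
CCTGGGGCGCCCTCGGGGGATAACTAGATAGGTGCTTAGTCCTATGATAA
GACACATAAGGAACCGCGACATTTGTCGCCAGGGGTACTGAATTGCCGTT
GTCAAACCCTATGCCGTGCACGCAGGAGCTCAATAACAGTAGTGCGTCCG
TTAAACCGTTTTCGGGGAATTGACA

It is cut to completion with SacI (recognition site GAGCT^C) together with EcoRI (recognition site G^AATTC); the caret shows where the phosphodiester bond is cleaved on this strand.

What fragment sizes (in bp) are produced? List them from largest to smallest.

150, 101, 24 bp

SacI sites (GAGCTC) start at positions 76, 226.
SacI cuts after base 5 of each site (before the last base), so after positions 80, 230.
The EcoRI site (GAATTC) starts at position 56.
EcoRI cuts after the first base of each site, so after position 56.
Combined cut positions: 56, 80, 230.
Circular molecule, 3 cuts → 3 fragments:
  57–80 → 24 bp
  81–230 → 150 bp
  231–275 then 1–56 → 45 + 56 = 101 bp
Sorted largest to smallest: 150, 101, 24 bp.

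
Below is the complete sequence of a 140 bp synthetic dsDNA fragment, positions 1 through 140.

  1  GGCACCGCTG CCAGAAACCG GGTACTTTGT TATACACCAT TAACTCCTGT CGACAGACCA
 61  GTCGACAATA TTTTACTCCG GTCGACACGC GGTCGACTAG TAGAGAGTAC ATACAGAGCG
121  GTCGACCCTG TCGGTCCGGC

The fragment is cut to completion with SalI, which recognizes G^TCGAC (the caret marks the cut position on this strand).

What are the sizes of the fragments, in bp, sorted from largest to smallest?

SalI sites (GTCGAC) start at positions 49, 61, 81, 92, 121.
SalI cuts after the first base of each site, so after positions 49, 61, 81, 92, 121.
Linear molecule, 5 cuts → 6 fragments:
  1–49 → 49 bp
  50–61 → 12 bp
  62–81 → 20 bp
  82–92 → 11 bp
  93–121 → 29 bp
  122–140 → 19 bp
Sorted largest to smallest: 49, 29, 20, 19, 12, 11 bp.

49, 29, 20, 19, 12, 11 bp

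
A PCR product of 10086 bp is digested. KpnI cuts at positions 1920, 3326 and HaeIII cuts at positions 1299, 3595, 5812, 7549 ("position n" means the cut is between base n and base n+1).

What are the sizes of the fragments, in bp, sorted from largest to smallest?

2537, 2217, 1737, 1406, 1299, 621, 269 bp

Combined cut positions (sorted): 1299, 1920, 3326, 3595, 5812, 7549.
Linear molecule, 6 cuts → 7 fragments:
  1299 − 0 = 1299 bp
  1920 − 1299 = 621 bp
  3326 − 1920 = 1406 bp
  3595 − 3326 = 269 bp
  5812 − 3595 = 2217 bp
  7549 − 5812 = 1737 bp
  10086 − 7549 = 2537 bp
Sorted largest to smallest: 2537, 2217, 1737, 1406, 1299, 621, 269 bp.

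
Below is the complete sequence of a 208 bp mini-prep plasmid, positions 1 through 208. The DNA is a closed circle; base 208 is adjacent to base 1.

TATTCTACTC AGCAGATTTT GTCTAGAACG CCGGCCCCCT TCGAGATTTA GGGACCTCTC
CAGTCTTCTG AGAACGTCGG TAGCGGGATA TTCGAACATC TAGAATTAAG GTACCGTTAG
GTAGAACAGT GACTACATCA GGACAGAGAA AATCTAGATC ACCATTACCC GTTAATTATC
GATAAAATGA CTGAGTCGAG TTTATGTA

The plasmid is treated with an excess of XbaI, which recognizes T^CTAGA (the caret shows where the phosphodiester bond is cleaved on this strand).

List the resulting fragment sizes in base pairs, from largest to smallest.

XbaI sites (TCTAGA) start at positions 22, 99, 153.
XbaI cuts after the first base of each site, so after positions 22, 99, 153.
Circular molecule, 3 cuts → 3 fragments:
  23–99 → 77 bp
  100–153 → 54 bp
  154–208 then 1–22 → 55 + 22 = 77 bp
Sorted largest to smallest: 77, 77, 54 bp.

77, 77, 54 bp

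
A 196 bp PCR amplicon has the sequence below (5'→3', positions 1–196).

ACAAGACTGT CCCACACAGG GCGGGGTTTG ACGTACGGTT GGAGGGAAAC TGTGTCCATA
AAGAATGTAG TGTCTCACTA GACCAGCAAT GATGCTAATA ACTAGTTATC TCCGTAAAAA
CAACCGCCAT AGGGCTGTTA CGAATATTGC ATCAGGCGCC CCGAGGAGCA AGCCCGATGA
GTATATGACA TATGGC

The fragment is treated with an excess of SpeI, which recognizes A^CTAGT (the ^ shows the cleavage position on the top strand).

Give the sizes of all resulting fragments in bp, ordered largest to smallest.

101, 95 bp

The SpeI site (ACTAGT) starts at position 101.
SpeI cuts after the first base of each site, so after position 101.
Linear molecule, 1 cut → 2 fragments:
  1–101 → 101 bp
  102–196 → 95 bp
Sorted largest to smallest: 101, 95 bp.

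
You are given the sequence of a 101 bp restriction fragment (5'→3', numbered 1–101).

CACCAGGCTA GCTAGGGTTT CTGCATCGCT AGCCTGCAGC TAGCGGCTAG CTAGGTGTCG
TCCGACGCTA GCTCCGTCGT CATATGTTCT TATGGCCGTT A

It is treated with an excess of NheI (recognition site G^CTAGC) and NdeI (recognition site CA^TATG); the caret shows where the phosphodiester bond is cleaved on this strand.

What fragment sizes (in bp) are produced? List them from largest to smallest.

NheI sites (GCTAGC) start at positions 7, 28, 39, 46, 67.
NheI cuts after the first base of each site, so after positions 7, 28, 39, 46, 67.
The NdeI site (CATATG) starts at position 81.
NdeI cuts after base 2 of each site, so after position 82.
Combined cut positions: 7, 28, 39, 46, 67, 82.
Linear molecule, 6 cuts → 7 fragments:
  1–7 → 7 bp
  8–28 → 21 bp
  29–39 → 11 bp
  40–46 → 7 bp
  47–67 → 21 bp
  68–82 → 15 bp
  83–101 → 19 bp
Sorted largest to smallest: 21, 21, 19, 15, 11, 7, 7 bp.

21, 21, 19, 15, 11, 7, 7 bp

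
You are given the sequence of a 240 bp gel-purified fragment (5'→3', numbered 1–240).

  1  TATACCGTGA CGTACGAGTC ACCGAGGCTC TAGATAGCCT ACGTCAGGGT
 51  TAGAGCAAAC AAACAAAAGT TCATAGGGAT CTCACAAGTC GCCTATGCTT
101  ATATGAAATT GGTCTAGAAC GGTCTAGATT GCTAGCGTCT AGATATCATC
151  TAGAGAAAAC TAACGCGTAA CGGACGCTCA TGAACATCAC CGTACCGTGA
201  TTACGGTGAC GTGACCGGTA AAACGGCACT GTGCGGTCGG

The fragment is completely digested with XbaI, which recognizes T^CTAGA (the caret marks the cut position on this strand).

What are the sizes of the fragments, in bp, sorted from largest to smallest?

XbaI sites (TCTAGA) start at positions 29, 113, 123, 138, 149.
XbaI cuts after the first base of each site, so after positions 29, 113, 123, 138, 149.
Linear molecule, 5 cuts → 6 fragments:
  1–29 → 29 bp
  30–113 → 84 bp
  114–123 → 10 bp
  124–138 → 15 bp
  139–149 → 11 bp
  150–240 → 91 bp
Sorted largest to smallest: 91, 84, 29, 15, 11, 10 bp.

91, 84, 29, 15, 11, 10 bp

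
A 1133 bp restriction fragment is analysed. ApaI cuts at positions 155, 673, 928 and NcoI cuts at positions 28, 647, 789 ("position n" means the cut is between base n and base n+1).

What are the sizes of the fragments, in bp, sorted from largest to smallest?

492, 205, 139, 127, 116, 28, 26 bp

Combined cut positions (sorted): 28, 155, 647, 673, 789, 928.
Linear molecule, 6 cuts → 7 fragments:
  28 − 0 = 28 bp
  155 − 28 = 127 bp
  647 − 155 = 492 bp
  673 − 647 = 26 bp
  789 − 673 = 116 bp
  928 − 789 = 139 bp
  1133 − 928 = 205 bp
Sorted largest to smallest: 492, 205, 139, 127, 116, 28, 26 bp.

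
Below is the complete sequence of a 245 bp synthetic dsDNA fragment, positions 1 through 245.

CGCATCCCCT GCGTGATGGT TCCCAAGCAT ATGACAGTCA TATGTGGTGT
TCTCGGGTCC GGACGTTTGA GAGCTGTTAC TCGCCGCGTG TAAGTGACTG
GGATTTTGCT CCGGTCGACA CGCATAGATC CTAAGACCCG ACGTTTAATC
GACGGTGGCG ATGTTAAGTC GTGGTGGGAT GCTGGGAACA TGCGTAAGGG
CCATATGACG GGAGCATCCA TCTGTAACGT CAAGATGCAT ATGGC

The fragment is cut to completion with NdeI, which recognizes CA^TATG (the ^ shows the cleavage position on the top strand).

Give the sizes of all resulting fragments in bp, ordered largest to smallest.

NdeI sites (CATATG) start at positions 28, 39, 202, 238.
NdeI cuts after base 2 of each site, so after positions 29, 40, 203, 239.
Linear molecule, 4 cuts → 5 fragments:
  1–29 → 29 bp
  30–40 → 11 bp
  41–203 → 163 bp
  204–239 → 36 bp
  240–245 → 6 bp
Sorted largest to smallest: 163, 36, 29, 11, 6 bp.

163, 36, 29, 11, 6 bp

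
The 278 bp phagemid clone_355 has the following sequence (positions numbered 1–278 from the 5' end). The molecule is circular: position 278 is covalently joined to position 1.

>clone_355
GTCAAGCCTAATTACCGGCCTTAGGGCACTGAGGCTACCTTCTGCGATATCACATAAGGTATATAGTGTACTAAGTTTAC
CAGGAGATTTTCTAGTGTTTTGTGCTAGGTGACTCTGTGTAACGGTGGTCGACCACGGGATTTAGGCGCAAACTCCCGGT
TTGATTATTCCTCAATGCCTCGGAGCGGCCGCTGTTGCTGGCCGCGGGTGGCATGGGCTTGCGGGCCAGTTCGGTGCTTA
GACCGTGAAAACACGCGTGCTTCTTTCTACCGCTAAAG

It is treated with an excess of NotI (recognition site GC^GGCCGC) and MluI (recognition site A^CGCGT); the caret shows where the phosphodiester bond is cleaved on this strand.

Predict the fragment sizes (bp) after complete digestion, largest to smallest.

The NotI site (GCGGCCGC) starts at position 185.
NotI cuts after base 2 of each site, so after position 186.
The MluI site (ACGCGT) starts at position 253.
MluI cuts after the first base of each site, so after position 253.
Combined cut positions: 186, 253.
Circular molecule, 2 cuts → 2 fragments:
  187–253 → 67 bp
  254–278 then 1–186 → 25 + 186 = 211 bp
Sorted largest to smallest: 211, 67 bp.

211, 67 bp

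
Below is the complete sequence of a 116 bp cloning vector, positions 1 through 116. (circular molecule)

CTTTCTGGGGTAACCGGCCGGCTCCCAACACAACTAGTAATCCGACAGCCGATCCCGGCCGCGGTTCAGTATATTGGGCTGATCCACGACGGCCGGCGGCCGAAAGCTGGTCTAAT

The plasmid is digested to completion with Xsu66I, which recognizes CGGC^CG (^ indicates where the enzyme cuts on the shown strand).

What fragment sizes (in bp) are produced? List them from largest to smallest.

Xsu66I sites (CGGCCG) start at positions 15, 56, 90, 97.
Xsu66I cuts after base 4 of each site, so after positions 18, 59, 93, 100.
Circular molecule, 4 cuts → 4 fragments:
  19–59 → 41 bp
  60–93 → 34 bp
  94–100 → 7 bp
  101–116 then 1–18 → 16 + 18 = 34 bp
Sorted largest to smallest: 41, 34, 34, 7 bp.

41, 34, 34, 7 bp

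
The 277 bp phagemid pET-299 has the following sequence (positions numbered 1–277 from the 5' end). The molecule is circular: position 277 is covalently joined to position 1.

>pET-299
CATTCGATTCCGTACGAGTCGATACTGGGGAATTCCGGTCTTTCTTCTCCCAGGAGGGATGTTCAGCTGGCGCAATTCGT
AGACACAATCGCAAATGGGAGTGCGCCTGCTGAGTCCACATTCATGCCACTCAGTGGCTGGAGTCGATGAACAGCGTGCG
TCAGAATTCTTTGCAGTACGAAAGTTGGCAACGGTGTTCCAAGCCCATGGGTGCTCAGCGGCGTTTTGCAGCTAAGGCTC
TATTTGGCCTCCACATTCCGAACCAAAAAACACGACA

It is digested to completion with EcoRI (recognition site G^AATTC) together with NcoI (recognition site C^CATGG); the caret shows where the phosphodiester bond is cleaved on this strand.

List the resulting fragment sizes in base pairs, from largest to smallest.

134, 102, 41 bp

EcoRI sites (GAATTC) start at positions 30, 164.
EcoRI cuts after the first base of each site, so after positions 30, 164.
The NcoI site (CCATGG) starts at position 205.
NcoI cuts after the first base of each site, so after position 205.
Combined cut positions: 30, 164, 205.
Circular molecule, 3 cuts → 3 fragments:
  31–164 → 134 bp
  165–205 → 41 bp
  206–277 then 1–30 → 72 + 30 = 102 bp
Sorted largest to smallest: 134, 102, 41 bp.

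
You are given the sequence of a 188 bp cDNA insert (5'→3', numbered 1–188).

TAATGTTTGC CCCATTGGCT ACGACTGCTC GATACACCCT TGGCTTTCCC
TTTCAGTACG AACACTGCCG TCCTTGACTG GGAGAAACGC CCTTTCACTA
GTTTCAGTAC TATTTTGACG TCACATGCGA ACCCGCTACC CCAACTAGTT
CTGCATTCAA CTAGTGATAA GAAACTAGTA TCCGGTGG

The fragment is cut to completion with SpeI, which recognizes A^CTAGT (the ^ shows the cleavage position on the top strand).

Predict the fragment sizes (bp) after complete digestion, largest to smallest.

97, 47, 16, 14, 14 bp

SpeI sites (ACTAGT) start at positions 97, 144, 160, 174.
SpeI cuts after the first base of each site, so after positions 97, 144, 160, 174.
Linear molecule, 4 cuts → 5 fragments:
  1–97 → 97 bp
  98–144 → 47 bp
  145–160 → 16 bp
  161–174 → 14 bp
  175–188 → 14 bp
Sorted largest to smallest: 97, 47, 16, 14, 14 bp.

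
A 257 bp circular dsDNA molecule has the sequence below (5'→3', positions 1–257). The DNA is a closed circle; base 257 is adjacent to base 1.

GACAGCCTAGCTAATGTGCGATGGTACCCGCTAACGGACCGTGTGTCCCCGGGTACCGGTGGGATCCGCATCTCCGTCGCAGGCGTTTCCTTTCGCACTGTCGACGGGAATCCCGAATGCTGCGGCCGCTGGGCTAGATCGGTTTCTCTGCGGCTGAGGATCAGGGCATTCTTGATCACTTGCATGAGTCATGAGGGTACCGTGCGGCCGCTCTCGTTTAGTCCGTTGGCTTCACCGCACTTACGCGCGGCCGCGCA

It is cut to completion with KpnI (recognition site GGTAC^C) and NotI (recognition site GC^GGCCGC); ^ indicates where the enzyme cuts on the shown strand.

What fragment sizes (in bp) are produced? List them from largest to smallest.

KpnI sites (GGTACC) start at positions 23, 52, 196.
KpnI cuts after base 5 of each site (before the last base), so after positions 27, 56, 200.
NotI sites (GCGGCCGC) start at positions 122, 204, 247.
NotI cuts after base 2 of each site, so after positions 123, 205, 248.
Combined cut positions: 27, 56, 123, 200, 205, 248.
Circular molecule, 6 cuts → 6 fragments:
  28–56 → 29 bp
  57–123 → 67 bp
  124–200 → 77 bp
  201–205 → 5 bp
  206–248 → 43 bp
  249–257 then 1–27 → 9 + 27 = 36 bp
Sorted largest to smallest: 77, 67, 43, 36, 29, 5 bp.

77, 67, 43, 36, 29, 5 bp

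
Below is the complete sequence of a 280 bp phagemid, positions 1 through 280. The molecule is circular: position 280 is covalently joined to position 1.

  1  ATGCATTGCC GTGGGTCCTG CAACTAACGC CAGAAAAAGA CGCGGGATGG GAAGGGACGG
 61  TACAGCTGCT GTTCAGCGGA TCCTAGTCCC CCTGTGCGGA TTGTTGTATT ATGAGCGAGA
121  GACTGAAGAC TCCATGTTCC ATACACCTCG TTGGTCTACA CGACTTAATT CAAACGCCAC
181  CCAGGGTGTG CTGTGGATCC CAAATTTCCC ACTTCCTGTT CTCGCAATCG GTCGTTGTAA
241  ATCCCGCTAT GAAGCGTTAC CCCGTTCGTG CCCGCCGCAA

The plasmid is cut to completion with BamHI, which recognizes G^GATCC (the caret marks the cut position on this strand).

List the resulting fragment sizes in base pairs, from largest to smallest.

BamHI sites (GGATCC) start at positions 78, 195.
BamHI cuts after the first base of each site, so after positions 78, 195.
Circular molecule, 2 cuts → 2 fragments:
  79–195 → 117 bp
  196–280 then 1–78 → 85 + 78 = 163 bp
Sorted largest to smallest: 163, 117 bp.

163, 117 bp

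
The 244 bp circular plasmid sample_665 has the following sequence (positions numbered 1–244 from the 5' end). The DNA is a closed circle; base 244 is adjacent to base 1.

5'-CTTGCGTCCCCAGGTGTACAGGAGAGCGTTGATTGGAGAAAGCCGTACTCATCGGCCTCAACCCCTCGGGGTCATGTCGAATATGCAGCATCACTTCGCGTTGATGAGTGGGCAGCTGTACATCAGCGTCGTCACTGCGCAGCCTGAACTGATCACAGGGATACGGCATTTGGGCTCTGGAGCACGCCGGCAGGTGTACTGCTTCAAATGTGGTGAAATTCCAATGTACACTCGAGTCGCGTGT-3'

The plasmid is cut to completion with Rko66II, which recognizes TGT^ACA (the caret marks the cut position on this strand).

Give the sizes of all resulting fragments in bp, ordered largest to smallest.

108, 102, 34 bp

Rko66II sites (TGTACA) start at positions 15, 117, 225.
Rko66II cuts after base 3 of each site, so after positions 17, 119, 227.
Circular molecule, 3 cuts → 3 fragments:
  18–119 → 102 bp
  120–227 → 108 bp
  228–244 then 1–17 → 17 + 17 = 34 bp
Sorted largest to smallest: 108, 102, 34 bp.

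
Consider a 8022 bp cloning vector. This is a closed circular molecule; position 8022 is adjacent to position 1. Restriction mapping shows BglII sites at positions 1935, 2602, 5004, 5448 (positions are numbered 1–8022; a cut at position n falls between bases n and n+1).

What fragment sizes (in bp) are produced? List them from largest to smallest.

4509, 2402, 667, 444 bp

Circular molecule, 4 cuts → 4 fragments:
  2602 − 1935 = 667 bp
  5004 − 2602 = 2402 bp
  5448 − 5004 = 444 bp
  wrap: 8022 − 5448 + 1935 = 4509 bp
Sorted largest to smallest: 4509, 2402, 667, 444 bp.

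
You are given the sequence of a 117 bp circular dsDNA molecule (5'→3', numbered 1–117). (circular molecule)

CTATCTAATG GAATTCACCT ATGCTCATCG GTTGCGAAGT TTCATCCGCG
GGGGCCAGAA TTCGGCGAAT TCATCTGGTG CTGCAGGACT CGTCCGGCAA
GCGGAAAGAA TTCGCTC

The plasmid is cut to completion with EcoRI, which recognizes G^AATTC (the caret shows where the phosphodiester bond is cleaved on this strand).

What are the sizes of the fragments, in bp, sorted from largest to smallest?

EcoRI sites (GAATTC) start at positions 11, 58, 67, 108.
EcoRI cuts after the first base of each site, so after positions 11, 58, 67, 108.
Circular molecule, 4 cuts → 4 fragments:
  12–58 → 47 bp
  59–67 → 9 bp
  68–108 → 41 bp
  109–117 then 1–11 → 9 + 11 = 20 bp
Sorted largest to smallest: 47, 41, 20, 9 bp.

47, 41, 20, 9 bp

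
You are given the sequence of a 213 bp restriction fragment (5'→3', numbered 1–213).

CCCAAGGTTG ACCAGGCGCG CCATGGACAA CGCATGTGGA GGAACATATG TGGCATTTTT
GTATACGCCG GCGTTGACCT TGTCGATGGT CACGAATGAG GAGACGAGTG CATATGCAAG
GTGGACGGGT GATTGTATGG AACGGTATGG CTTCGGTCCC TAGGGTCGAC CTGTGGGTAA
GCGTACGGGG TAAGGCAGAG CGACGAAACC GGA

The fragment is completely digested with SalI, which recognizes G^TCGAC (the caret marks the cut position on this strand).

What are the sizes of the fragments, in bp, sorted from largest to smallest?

165, 48 bp

The SalI site (GTCGAC) starts at position 165.
SalI cuts after the first base of each site, so after position 165.
Linear molecule, 1 cut → 2 fragments:
  1–165 → 165 bp
  166–213 → 48 bp
Sorted largest to smallest: 165, 48 bp.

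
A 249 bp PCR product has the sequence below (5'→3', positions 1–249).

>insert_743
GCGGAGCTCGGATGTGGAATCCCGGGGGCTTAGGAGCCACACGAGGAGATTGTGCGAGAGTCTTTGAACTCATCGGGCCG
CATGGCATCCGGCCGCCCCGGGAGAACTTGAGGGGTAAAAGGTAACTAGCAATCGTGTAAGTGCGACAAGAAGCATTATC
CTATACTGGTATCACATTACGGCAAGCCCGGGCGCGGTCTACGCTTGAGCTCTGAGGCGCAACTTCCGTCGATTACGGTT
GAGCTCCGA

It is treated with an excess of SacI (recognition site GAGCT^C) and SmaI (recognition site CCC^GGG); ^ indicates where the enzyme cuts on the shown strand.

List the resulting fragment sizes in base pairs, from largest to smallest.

SacI sites (GAGCTC) start at positions 4, 207, 241.
SacI cuts after base 5 of each site (before the last base), so after positions 8, 211, 245.
SmaI sites (CCCGGG) start at positions 21, 97, 187.
SmaI cuts after base 3 of each site, so after positions 23, 99, 189.
Combined cut positions: 8, 23, 99, 189, 211, 245.
Linear molecule, 6 cuts → 7 fragments:
  1–8 → 8 bp
  9–23 → 15 bp
  24–99 → 76 bp
  100–189 → 90 bp
  190–211 → 22 bp
  212–245 → 34 bp
  246–249 → 4 bp
Sorted largest to smallest: 90, 76, 34, 22, 15, 8, 4 bp.

90, 76, 34, 22, 15, 8, 4 bp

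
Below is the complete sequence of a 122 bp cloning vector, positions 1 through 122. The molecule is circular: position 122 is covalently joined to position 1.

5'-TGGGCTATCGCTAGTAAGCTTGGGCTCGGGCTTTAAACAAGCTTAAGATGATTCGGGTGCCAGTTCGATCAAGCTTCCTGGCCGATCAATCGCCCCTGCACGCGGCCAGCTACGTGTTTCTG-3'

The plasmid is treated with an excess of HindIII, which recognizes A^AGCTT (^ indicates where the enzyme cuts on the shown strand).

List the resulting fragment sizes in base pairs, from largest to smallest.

67, 32, 23 bp

HindIII sites (AAGCTT) start at positions 16, 39, 71.
HindIII cuts after the first base of each site, so after positions 16, 39, 71.
Circular molecule, 3 cuts → 3 fragments:
  17–39 → 23 bp
  40–71 → 32 bp
  72–122 then 1–16 → 51 + 16 = 67 bp
Sorted largest to smallest: 67, 32, 23 bp.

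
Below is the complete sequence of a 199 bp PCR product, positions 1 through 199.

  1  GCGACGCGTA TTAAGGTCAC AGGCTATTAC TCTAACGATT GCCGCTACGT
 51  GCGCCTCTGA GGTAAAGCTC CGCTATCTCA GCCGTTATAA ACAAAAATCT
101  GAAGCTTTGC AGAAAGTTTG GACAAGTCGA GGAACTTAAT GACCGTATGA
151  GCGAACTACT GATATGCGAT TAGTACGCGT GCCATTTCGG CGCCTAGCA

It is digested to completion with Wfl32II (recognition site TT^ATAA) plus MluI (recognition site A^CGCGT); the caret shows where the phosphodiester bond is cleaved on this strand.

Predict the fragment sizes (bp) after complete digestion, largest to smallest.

The Wfl32II site (TTATAA) starts at position 85.
Wfl32II cuts after base 2 of each site, so after position 86.
MluI sites (ACGCGT) start at positions 4, 175.
MluI cuts after the first base of each site, so after positions 4, 175.
Combined cut positions: 4, 86, 175.
Linear molecule, 3 cuts → 4 fragments:
  1–4 → 4 bp
  5–86 → 82 bp
  87–175 → 89 bp
  176–199 → 24 bp
Sorted largest to smallest: 89, 82, 24, 4 bp.

89, 82, 24, 4 bp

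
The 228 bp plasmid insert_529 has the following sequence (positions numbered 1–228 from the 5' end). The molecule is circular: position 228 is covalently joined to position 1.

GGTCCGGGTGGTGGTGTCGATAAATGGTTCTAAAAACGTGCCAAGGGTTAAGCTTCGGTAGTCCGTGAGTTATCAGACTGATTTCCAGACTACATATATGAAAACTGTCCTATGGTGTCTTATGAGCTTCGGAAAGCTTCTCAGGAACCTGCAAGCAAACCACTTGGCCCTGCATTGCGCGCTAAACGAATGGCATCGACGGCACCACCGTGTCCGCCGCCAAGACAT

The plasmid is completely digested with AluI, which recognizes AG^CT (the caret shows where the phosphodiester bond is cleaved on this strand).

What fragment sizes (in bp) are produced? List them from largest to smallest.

144, 74, 10 bp

AluI sites (AGCT) start at positions 51, 125, 135.
AluI cuts after base 2 of each site, so after positions 52, 126, 136.
Circular molecule, 3 cuts → 3 fragments:
  53–126 → 74 bp
  127–136 → 10 bp
  137–228 then 1–52 → 92 + 52 = 144 bp
Sorted largest to smallest: 144, 74, 10 bp.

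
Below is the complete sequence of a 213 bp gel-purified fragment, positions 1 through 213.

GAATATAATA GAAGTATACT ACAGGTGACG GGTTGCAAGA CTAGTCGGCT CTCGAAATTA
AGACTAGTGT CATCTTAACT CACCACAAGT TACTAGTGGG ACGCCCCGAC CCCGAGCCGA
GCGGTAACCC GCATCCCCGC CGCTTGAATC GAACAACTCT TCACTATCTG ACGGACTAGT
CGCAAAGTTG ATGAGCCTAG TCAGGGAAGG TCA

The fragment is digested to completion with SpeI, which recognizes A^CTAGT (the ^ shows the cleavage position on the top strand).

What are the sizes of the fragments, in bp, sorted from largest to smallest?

83, 40, 38, 29, 23 bp

SpeI sites (ACTAGT) start at positions 40, 63, 92, 175.
SpeI cuts after the first base of each site, so after positions 40, 63, 92, 175.
Linear molecule, 4 cuts → 5 fragments:
  1–40 → 40 bp
  41–63 → 23 bp
  64–92 → 29 bp
  93–175 → 83 bp
  176–213 → 38 bp
Sorted largest to smallest: 83, 40, 38, 29, 23 bp.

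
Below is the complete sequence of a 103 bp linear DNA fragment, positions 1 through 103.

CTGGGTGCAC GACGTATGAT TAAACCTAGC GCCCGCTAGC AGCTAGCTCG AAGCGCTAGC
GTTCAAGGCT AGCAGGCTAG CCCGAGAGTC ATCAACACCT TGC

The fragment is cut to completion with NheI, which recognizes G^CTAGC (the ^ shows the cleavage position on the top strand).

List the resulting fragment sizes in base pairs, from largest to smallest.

35, 27, 13, 13, 8, 7 bp

NheI sites (GCTAGC) start at positions 35, 42, 55, 68, 76.
NheI cuts after the first base of each site, so after positions 35, 42, 55, 68, 76.
Linear molecule, 5 cuts → 6 fragments:
  1–35 → 35 bp
  36–42 → 7 bp
  43–55 → 13 bp
  56–68 → 13 bp
  69–76 → 8 bp
  77–103 → 27 bp
Sorted largest to smallest: 35, 27, 13, 13, 8, 7 bp.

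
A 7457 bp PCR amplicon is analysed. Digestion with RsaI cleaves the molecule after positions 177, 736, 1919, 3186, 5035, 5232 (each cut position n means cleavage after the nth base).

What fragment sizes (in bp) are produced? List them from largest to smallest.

Linear molecule, 6 cuts → 7 fragments:
  177 − 0 = 177 bp
  736 − 177 = 559 bp
  1919 − 736 = 1183 bp
  3186 − 1919 = 1267 bp
  5035 − 3186 = 1849 bp
  5232 − 5035 = 197 bp
  7457 − 5232 = 2225 bp
Sorted largest to smallest: 2225, 1849, 1267, 1183, 559, 197, 177 bp.

2225, 1849, 1267, 1183, 559, 197, 177 bp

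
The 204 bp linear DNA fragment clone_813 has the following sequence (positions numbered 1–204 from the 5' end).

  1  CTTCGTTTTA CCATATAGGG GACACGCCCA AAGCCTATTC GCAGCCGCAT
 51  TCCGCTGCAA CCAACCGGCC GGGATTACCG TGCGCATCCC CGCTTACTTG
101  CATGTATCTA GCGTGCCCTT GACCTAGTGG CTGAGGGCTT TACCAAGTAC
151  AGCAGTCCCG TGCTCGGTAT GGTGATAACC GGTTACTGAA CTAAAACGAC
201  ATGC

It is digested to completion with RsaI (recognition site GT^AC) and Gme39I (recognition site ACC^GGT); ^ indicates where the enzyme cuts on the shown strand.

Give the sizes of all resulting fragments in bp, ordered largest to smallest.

The RsaI site (GTAC) starts at position 147.
RsaI cuts after base 2 of each site, so after position 148.
The Gme39I site (ACCGGT) starts at position 178.
Gme39I cuts after base 3 of each site, so after position 180.
Combined cut positions: 148, 180.
Linear molecule, 2 cuts → 3 fragments:
  1–148 → 148 bp
  149–180 → 32 bp
  181–204 → 24 bp
Sorted largest to smallest: 148, 32, 24 bp.

148, 32, 24 bp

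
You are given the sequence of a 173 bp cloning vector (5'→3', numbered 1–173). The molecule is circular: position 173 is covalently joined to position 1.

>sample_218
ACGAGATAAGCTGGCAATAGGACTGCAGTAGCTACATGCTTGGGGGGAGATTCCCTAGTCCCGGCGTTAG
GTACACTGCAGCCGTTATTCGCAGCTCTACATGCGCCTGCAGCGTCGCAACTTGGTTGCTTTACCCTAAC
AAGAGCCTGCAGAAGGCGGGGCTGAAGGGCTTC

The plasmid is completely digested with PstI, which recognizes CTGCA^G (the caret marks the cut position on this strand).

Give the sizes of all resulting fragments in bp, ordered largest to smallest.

53, 49, 40, 31 bp

PstI sites (CTGCAG) start at positions 23, 76, 107, 147.
PstI cuts after base 5 of each site (before the last base), so after positions 27, 80, 111, 151.
Circular molecule, 4 cuts → 4 fragments:
  28–80 → 53 bp
  81–111 → 31 bp
  112–151 → 40 bp
  152–173 then 1–27 → 22 + 27 = 49 bp
Sorted largest to smallest: 53, 49, 40, 31 bp.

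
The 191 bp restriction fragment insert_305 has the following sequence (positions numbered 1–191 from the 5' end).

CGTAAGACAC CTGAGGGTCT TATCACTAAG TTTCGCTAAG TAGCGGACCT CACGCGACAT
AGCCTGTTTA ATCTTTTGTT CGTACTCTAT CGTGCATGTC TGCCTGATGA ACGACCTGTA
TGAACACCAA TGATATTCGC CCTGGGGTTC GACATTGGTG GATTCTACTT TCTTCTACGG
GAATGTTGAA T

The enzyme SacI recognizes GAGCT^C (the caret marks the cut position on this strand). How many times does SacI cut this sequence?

0

No occurrence of GAGCTC is present in the sequence.
SacI does not cut: 0 sites.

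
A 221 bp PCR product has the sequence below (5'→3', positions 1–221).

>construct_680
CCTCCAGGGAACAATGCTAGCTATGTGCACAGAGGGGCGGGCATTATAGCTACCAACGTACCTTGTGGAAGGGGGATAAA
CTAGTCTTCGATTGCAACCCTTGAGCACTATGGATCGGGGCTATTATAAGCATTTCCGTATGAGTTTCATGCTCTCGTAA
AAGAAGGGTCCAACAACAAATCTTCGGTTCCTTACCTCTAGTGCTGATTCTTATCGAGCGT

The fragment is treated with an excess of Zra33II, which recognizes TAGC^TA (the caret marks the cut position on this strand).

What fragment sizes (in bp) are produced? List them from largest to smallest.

171, 29, 21 bp

Zra33II sites (TAGCTA) start at positions 18, 47.
Zra33II cuts after base 4 of each site, so after positions 21, 50.
Linear molecule, 2 cuts → 3 fragments:
  1–21 → 21 bp
  22–50 → 29 bp
  51–221 → 171 bp
Sorted largest to smallest: 171, 29, 21 bp.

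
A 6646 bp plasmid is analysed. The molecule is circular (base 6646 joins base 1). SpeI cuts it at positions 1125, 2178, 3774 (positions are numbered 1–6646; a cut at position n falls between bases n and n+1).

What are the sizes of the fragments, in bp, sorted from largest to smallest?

Circular molecule, 3 cuts → 3 fragments:
  2178 − 1125 = 1053 bp
  3774 − 2178 = 1596 bp
  wrap: 6646 − 3774 + 1125 = 3997 bp
Sorted largest to smallest: 3997, 1596, 1053 bp.

3997, 1596, 1053 bp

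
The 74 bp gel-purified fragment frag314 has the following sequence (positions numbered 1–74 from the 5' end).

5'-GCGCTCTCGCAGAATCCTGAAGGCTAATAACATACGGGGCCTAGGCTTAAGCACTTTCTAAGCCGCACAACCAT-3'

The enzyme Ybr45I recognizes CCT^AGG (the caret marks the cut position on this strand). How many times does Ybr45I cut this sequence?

1

CCTAGG occurs starting at position 40.
Ybr45I cuts at 1 site.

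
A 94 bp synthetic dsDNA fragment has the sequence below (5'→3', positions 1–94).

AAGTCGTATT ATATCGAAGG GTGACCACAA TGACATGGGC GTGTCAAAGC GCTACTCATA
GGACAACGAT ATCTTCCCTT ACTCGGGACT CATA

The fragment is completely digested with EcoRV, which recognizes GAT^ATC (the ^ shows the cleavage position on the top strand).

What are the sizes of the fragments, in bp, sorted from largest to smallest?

70, 24 bp

The EcoRV site (GATATC) starts at position 68.
EcoRV cuts after base 3 of each site, so after position 70.
Linear molecule, 1 cut → 2 fragments:
  1–70 → 70 bp
  71–94 → 24 bp
Sorted largest to smallest: 70, 24 bp.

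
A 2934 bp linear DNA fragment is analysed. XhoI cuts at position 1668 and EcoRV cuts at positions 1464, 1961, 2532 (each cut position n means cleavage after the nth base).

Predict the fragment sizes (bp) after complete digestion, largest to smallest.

1464, 571, 402, 293, 204 bp

Combined cut positions (sorted): 1464, 1668, 1961, 2532.
Linear molecule, 4 cuts → 5 fragments:
  1464 − 0 = 1464 bp
  1668 − 1464 = 204 bp
  1961 − 1668 = 293 bp
  2532 − 1961 = 571 bp
  2934 − 2532 = 402 bp
Sorted largest to smallest: 1464, 571, 402, 293, 204 bp.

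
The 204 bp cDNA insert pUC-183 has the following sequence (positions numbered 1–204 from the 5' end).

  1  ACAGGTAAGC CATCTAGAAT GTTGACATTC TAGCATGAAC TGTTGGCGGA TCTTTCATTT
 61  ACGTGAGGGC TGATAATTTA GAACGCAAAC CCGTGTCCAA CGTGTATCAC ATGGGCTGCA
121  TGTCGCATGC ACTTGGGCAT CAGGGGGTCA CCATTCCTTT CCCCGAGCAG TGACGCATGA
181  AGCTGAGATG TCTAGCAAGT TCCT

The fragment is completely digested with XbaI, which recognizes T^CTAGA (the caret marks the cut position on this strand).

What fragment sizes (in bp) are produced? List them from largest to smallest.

The XbaI site (TCTAGA) starts at position 13.
XbaI cuts after the first base of each site, so after position 13.
Linear molecule, 1 cut → 2 fragments:
  1–13 → 13 bp
  14–204 → 191 bp
Sorted largest to smallest: 191, 13 bp.

191, 13 bp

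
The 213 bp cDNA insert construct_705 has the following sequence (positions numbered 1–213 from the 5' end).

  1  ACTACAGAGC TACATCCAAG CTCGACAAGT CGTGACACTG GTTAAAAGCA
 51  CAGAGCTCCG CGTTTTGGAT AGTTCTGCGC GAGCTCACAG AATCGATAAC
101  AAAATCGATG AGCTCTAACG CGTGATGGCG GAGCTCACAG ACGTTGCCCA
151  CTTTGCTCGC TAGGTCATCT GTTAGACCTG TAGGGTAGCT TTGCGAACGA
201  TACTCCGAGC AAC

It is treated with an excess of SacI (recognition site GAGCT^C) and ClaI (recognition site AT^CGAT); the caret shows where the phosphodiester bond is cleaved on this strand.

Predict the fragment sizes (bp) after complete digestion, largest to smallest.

78, 57, 28, 21, 12, 9, 8 bp

SacI sites (GAGCTC) start at positions 53, 81, 110, 131.
SacI cuts after base 5 of each site (before the last base), so after positions 57, 85, 114, 135.
ClaI sites (ATCGAT) start at positions 92, 104.
ClaI cuts after base 2 of each site, so after positions 93, 105.
Combined cut positions: 57, 85, 93, 105, 114, 135.
Linear molecule, 6 cuts → 7 fragments:
  1–57 → 57 bp
  58–85 → 28 bp
  86–93 → 8 bp
  94–105 → 12 bp
  106–114 → 9 bp
  115–135 → 21 bp
  136–213 → 78 bp
Sorted largest to smallest: 78, 57, 28, 21, 12, 9, 8 bp.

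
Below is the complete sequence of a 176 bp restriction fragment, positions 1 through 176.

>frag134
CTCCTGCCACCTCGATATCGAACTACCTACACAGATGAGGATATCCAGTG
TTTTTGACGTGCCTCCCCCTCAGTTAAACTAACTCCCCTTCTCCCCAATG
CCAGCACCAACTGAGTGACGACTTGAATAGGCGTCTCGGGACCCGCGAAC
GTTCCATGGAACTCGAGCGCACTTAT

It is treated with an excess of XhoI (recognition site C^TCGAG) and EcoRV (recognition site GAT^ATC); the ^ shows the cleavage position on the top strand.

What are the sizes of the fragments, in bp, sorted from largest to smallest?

120, 26, 16, 14 bp

The XhoI site (CTCGAG) starts at position 162.
XhoI cuts after the first base of each site, so after position 162.
EcoRV sites (GATATC) start at positions 14, 40.
EcoRV cuts after base 3 of each site, so after positions 16, 42.
Combined cut positions: 16, 42, 162.
Linear molecule, 3 cuts → 4 fragments:
  1–16 → 16 bp
  17–42 → 26 bp
  43–162 → 120 bp
  163–176 → 14 bp
Sorted largest to smallest: 120, 26, 16, 14 bp.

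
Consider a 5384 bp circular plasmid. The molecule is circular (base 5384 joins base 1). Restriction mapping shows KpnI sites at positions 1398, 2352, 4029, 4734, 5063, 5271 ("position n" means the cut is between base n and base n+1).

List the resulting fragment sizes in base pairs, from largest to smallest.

Circular molecule, 6 cuts → 6 fragments:
  2352 − 1398 = 954 bp
  4029 − 2352 = 1677 bp
  4734 − 4029 = 705 bp
  5063 − 4734 = 329 bp
  5271 − 5063 = 208 bp
  wrap: 5384 − 5271 + 1398 = 1511 bp
Sorted largest to smallest: 1677, 1511, 954, 705, 329, 208 bp.

1677, 1511, 954, 705, 329, 208 bp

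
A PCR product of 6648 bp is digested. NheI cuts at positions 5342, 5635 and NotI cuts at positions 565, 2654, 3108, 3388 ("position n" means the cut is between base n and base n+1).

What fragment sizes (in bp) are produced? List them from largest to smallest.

2089, 1954, 1013, 565, 454, 293, 280 bp

Combined cut positions (sorted): 565, 2654, 3108, 3388, 5342, 5635.
Linear molecule, 6 cuts → 7 fragments:
  565 − 0 = 565 bp
  2654 − 565 = 2089 bp
  3108 − 2654 = 454 bp
  3388 − 3108 = 280 bp
  5342 − 3388 = 1954 bp
  5635 − 5342 = 293 bp
  6648 − 5635 = 1013 bp
Sorted largest to smallest: 2089, 1954, 1013, 565, 454, 293, 280 bp.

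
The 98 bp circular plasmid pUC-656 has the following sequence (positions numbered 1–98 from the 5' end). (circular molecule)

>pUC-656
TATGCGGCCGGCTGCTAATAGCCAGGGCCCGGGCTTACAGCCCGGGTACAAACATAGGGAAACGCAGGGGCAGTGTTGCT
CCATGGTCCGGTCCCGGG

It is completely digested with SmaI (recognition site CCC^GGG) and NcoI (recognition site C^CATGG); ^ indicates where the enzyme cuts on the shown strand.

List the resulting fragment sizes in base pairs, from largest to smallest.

38, 33, 14, 13 bp

SmaI sites (CCCGGG) start at positions 28, 41, 93.
SmaI cuts after base 3 of each site, so after positions 30, 43, 95.
The NcoI site (CCATGG) starts at position 81.
NcoI cuts after the first base of each site, so after position 81.
Combined cut positions: 30, 43, 81, 95.
Circular molecule, 4 cuts → 4 fragments:
  31–43 → 13 bp
  44–81 → 38 bp
  82–95 → 14 bp
  96–98 then 1–30 → 3 + 30 = 33 bp
Sorted largest to smallest: 38, 33, 14, 13 bp.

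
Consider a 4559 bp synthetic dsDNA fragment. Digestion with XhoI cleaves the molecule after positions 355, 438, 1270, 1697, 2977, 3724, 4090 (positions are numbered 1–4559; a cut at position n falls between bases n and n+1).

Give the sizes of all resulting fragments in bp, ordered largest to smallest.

Linear molecule, 7 cuts → 8 fragments:
  355 − 0 = 355 bp
  438 − 355 = 83 bp
  1270 − 438 = 832 bp
  1697 − 1270 = 427 bp
  2977 − 1697 = 1280 bp
  3724 − 2977 = 747 bp
  4090 − 3724 = 366 bp
  4559 − 4090 = 469 bp
Sorted largest to smallest: 1280, 832, 747, 469, 427, 366, 355, 83 bp.

1280, 832, 747, 469, 427, 366, 355, 83 bp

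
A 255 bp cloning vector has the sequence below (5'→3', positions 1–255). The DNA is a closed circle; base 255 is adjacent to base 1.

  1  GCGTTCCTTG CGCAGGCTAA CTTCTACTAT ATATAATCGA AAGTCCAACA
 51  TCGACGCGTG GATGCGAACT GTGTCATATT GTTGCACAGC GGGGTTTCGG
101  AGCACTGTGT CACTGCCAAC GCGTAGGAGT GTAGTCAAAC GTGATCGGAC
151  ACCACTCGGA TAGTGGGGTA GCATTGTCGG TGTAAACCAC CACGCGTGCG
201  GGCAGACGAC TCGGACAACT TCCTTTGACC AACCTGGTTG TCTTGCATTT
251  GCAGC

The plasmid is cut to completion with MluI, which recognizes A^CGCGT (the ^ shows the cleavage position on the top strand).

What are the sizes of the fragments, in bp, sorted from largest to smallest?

MluI sites (ACGCGT) start at positions 54, 119, 192.
MluI cuts after the first base of each site, so after positions 54, 119, 192.
Circular molecule, 3 cuts → 3 fragments:
  55–119 → 65 bp
  120–192 → 73 bp
  193–255 then 1–54 → 63 + 54 = 117 bp
Sorted largest to smallest: 117, 73, 65 bp.

117, 73, 65 bp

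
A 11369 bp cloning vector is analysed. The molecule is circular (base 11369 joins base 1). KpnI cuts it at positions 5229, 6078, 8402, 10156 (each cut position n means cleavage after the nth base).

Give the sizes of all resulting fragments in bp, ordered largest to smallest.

6442, 2324, 1754, 849 bp

Circular molecule, 4 cuts → 4 fragments:
  6078 − 5229 = 849 bp
  8402 − 6078 = 2324 bp
  10156 − 8402 = 1754 bp
  wrap: 11369 − 10156 + 5229 = 6442 bp
Sorted largest to smallest: 6442, 2324, 1754, 849 bp.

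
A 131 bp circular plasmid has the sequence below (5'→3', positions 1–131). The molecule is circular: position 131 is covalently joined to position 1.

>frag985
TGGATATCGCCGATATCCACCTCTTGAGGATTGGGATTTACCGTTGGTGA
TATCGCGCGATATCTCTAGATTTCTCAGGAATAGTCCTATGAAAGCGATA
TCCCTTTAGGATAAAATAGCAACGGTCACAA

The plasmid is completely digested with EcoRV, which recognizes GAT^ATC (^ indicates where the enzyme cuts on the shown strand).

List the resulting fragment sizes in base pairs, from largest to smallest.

38, 37, 37, 10, 9 bp

EcoRV sites (GATATC) start at positions 3, 12, 49, 59, 97.
EcoRV cuts after base 3 of each site, so after positions 5, 14, 51, 61, 99.
Circular molecule, 5 cuts → 5 fragments:
  6–14 → 9 bp
  15–51 → 37 bp
  52–61 → 10 bp
  62–99 → 38 bp
  100–131 then 1–5 → 32 + 5 = 37 bp
Sorted largest to smallest: 38, 37, 37, 10, 9 bp.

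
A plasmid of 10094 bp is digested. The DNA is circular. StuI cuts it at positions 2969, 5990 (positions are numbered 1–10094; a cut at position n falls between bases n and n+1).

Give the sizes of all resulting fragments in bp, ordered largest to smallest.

7073, 3021 bp

Circular molecule, 2 cuts → 2 fragments:
  5990 − 2969 = 3021 bp
  wrap: 10094 − 5990 + 2969 = 7073 bp
Sorted largest to smallest: 7073, 3021 bp.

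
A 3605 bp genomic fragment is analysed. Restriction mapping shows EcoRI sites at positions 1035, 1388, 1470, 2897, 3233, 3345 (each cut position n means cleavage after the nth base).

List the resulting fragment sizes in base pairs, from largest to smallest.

Linear molecule, 6 cuts → 7 fragments:
  1035 − 0 = 1035 bp
  1388 − 1035 = 353 bp
  1470 − 1388 = 82 bp
  2897 − 1470 = 1427 bp
  3233 − 2897 = 336 bp
  3345 − 3233 = 112 bp
  3605 − 3345 = 260 bp
Sorted largest to smallest: 1427, 1035, 353, 336, 260, 112, 82 bp.

1427, 1035, 353, 336, 260, 112, 82 bp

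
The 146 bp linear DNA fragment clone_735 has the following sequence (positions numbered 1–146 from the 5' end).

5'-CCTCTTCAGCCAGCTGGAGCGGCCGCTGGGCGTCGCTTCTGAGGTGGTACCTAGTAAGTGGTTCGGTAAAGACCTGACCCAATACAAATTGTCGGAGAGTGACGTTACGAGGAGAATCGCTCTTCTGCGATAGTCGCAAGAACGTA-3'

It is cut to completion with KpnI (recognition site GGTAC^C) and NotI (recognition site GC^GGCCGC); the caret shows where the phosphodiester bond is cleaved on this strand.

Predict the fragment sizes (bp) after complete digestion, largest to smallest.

96, 30, 20 bp

The KpnI site (GGTACC) starts at position 46.
KpnI cuts after base 5 of each site (before the last base), so after position 50.
The NotI site (GCGGCCGC) starts at position 19.
NotI cuts after base 2 of each site, so after position 20.
Combined cut positions: 20, 50.
Linear molecule, 2 cuts → 3 fragments:
  1–20 → 20 bp
  21–50 → 30 bp
  51–146 → 96 bp
Sorted largest to smallest: 96, 30, 20 bp.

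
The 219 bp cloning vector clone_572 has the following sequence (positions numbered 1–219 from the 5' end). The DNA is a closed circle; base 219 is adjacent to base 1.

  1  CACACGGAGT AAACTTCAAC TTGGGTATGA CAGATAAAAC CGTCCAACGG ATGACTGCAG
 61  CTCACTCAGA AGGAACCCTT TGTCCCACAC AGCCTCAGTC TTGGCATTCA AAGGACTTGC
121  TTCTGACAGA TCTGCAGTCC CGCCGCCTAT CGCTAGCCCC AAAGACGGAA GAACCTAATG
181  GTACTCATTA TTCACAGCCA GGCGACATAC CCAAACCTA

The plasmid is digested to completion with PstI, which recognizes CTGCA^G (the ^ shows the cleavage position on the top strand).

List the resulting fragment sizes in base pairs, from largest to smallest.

142, 77 bp

PstI sites (CTGCAG) start at positions 55, 132.
PstI cuts after base 5 of each site (before the last base), so after positions 59, 136.
Circular molecule, 2 cuts → 2 fragments:
  60–136 → 77 bp
  137–219 then 1–59 → 83 + 59 = 142 bp
Sorted largest to smallest: 142, 77 bp.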